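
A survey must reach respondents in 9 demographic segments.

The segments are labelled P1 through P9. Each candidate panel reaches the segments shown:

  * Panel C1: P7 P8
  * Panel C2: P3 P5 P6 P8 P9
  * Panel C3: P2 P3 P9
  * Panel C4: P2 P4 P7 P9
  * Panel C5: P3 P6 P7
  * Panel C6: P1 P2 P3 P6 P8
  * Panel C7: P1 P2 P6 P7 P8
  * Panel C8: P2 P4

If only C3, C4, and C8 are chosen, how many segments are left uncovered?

4

Union of C3, C4, C8 = {P2, P3, P4, P7, P9}.
Not covered: P1, P5, P6, P8 — 4 segments.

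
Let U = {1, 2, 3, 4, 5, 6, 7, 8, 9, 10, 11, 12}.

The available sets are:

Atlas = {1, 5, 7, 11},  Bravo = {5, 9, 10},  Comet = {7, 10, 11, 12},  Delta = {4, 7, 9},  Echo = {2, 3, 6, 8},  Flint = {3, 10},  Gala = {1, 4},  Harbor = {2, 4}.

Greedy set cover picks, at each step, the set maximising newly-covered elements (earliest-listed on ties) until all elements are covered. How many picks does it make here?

5

Greedy: pick Atlas (covers 4 new) → pick Echo (covers 4 new) → pick Bravo (covers 2 new) → pick Comet (covers 1 new) → pick Delta (covers 1 new). Total picks: 5.
(The true minimum cover uses only 4 sets, so greedy is not optimal here.)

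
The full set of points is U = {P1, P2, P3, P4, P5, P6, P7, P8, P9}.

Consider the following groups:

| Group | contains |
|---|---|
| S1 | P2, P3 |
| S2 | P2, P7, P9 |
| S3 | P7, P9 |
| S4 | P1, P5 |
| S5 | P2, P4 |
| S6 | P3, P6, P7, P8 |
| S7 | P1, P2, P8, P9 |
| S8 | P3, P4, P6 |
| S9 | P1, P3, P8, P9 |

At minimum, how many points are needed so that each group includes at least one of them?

H = {P1, P3, P4, P9} meets every group (each contains at least one member of H), and |H| = 4.
No choice of 3 points meets every group, so 4 is the minimum.

4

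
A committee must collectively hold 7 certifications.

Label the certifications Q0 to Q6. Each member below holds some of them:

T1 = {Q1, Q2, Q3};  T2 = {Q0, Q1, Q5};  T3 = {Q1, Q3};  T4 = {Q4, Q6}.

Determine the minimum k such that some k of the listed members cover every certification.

3

T1 and T2 and T4 together: T1 ∪ T2 ∪ T4 = {Q0, Q1, Q2, Q3, Q4, Q5, Q6} — every certification is covered.
Each member has at most 3 certifications, and 2·3 = 6 < 7 — so at least 3 members are needed, and 3 is optimal.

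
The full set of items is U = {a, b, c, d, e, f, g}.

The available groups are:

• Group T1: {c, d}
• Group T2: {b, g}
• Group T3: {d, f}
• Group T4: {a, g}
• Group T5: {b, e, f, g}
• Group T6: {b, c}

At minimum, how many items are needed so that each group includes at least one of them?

3

The 3 items {b, d, g} hit every group.
The groups T3, T4, T6 are pairwise disjoint, so any hitting set needs a separate item for each — at least 3. Hence 3 is optimal.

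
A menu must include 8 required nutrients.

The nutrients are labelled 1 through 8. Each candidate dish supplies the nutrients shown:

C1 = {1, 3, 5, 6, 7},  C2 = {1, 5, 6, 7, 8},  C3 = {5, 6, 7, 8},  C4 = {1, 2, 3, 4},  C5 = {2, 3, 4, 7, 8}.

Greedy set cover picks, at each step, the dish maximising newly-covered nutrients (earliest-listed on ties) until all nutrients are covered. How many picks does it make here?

2

Greedy: pick C1 (covers 5 new) → pick C5 (covers 3 new). Total picks: 2.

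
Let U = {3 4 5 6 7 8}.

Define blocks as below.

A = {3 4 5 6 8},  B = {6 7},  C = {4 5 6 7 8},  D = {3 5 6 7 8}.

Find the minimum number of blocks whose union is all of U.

A and B cover everything between them: the union {3, 4, 5, 6, 7, 8} is all of U.
No single block has all 6 points (the largest, A, has 5), so 2 is optimal.

2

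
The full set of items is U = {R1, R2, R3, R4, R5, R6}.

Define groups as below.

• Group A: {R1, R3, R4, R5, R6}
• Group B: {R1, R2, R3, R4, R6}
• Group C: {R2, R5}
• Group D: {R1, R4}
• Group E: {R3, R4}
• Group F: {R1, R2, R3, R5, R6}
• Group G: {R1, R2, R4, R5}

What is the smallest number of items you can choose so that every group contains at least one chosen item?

The 2 items {R4, R5} hit every group.
The groups C, E are pairwise disjoint, so any hitting set needs a separate item for each — at least 2. Hence 2 is optimal.

2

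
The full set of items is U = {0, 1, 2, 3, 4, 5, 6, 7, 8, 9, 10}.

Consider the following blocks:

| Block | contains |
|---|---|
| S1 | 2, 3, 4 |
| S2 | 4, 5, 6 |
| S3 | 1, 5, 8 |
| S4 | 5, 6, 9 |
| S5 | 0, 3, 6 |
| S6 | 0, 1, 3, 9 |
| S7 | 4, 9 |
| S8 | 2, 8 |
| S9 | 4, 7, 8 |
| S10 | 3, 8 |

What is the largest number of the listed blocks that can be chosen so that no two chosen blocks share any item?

3

S3, S5, S7 are pairwise disjoint (S3={1,5,8}; S5={0,3,6}; S7={4,9}).
Every remaining block overlaps one of these, and no 4 of the listed blocks are pairwise disjoint, so 3 is the maximum.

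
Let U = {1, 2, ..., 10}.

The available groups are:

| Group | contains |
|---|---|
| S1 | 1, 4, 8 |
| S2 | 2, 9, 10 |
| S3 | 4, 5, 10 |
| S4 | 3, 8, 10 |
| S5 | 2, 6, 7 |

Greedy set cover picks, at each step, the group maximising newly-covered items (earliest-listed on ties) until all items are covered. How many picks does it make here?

5

Greedy: pick S1 (covers 3 new) → pick S2 (covers 3 new) → pick S5 (covers 2 new) → pick S3 (covers 1 new) → pick S4 (covers 1 new). Total picks: 5.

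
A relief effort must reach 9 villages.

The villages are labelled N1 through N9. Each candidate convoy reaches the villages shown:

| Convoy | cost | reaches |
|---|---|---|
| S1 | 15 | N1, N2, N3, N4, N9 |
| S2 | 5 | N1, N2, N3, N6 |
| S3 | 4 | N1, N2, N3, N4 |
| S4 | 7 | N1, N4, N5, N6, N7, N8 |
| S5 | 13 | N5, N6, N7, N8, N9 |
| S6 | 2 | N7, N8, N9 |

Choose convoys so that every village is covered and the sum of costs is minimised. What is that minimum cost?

S3, S4, S6 together cover every village (S3 ∪ S4 ∪ S6 = {N1, N2, N3, N4, N5, N6, N7, N8, N9}); total cost 4 + 7 + 2 = 13.
No covering selection has total cost below 13.

13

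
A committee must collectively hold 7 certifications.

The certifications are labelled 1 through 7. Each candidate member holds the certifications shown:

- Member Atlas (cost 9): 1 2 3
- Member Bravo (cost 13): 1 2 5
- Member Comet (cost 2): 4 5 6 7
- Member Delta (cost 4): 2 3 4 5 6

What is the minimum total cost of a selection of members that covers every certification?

Atlas, Comet together cover every certification (Atlas ∪ Comet = {1, 2, 3, 4, 5, 6, 7}); total cost 9 + 2 = 11.
The greedy pick Comet, Delta, Atlas costs 15; no covering selection beats 11.

11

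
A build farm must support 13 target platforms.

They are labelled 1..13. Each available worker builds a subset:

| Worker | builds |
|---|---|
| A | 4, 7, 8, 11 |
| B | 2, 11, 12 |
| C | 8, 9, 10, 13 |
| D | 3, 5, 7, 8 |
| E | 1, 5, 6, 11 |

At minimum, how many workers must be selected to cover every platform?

5

Take {A, B, C, D, E}. Their union is {1, 2, 3, 4, 5, 6, 7, 8, 9, 10, 11, 12, 13}, which is all 13 platforms.
No 4 of the 5 workers cover everything (all 5 combinations miss at least one platform), so 5 is optimal.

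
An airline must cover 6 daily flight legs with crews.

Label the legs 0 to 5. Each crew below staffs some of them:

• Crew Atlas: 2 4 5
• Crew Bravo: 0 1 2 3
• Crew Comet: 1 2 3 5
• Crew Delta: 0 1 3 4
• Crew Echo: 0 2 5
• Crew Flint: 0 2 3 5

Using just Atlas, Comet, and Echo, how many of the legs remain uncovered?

0

Union of Atlas, Comet, Echo = {0, 1, 2, 3, 4, 5} — that's every leg, so 0 are uncovered.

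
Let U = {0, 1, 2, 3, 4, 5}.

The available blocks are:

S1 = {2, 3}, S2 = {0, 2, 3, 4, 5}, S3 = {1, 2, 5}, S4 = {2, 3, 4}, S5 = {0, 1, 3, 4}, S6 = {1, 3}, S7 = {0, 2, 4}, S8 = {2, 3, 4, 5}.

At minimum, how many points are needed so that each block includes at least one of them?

H = {1, 2} meets every block (each contains at least one member of H), and |H| = 2.
The blocks S6, S7 are pairwise disjoint, so any hitting set needs a separate point for each — at least 2. Hence 2 is optimal.

2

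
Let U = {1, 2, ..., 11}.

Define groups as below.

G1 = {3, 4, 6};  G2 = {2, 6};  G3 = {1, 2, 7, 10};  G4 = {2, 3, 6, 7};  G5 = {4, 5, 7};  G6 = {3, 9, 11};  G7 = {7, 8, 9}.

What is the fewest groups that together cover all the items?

5

Take {G2, G3, G5, G6, G7}. Their union is {1, 2, 3, 4, 5, 6, 7, 8, 9, 10, 11}, which is all 11 items.
No 4 of the 7 groups cover everything (all 35 combinations miss at least one item), so 5 is optimal.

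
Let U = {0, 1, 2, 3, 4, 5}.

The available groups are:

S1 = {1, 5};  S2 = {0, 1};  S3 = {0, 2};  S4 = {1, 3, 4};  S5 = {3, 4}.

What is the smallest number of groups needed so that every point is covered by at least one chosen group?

Take {S1, S3, S5}. Their union is {0, 1, 2, 3, 4, 5}, which is all 6 points.
Only S3 contains 2, so S3 is forced; the remaining 4 points need at least 2 more groups (each remaining group adds at most 3) — so at least 3 groups are needed, and 3 is optimal.

3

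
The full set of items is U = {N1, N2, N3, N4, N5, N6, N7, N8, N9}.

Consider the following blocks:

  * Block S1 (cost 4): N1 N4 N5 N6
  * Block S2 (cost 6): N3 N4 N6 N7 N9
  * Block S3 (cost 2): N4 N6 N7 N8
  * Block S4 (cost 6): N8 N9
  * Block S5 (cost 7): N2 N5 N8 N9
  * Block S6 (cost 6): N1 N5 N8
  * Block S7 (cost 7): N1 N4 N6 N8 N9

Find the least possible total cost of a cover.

17

S1, S2, S5 together cover every item (S1 ∪ S2 ∪ S5 = {N1, N2, N3, N4, N5, N6, N7, N8, N9}); total cost 4 + 6 + 7 = 17.
The greedy pick S3, S1, S2, S5 costs 19; no covering selection beats 17.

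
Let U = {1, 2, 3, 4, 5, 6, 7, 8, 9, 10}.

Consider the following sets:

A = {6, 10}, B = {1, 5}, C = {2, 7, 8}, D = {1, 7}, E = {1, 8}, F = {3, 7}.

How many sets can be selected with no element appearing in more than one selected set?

3

A, B, F are pairwise disjoint (A={6,10}; B={1,5}; F={3,7}).
Every remaining set overlaps one of these, and no 4 of the listed sets are pairwise disjoint, so 3 is the maximum.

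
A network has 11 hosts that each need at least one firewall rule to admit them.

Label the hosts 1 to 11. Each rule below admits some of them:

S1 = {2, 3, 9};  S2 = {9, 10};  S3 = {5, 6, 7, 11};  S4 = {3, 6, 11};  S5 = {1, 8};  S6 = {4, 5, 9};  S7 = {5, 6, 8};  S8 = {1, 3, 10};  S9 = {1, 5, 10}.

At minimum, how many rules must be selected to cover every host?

Take {S1, S3, S5, S6, S9}. Their union is {1, 2, 3, 4, 5, 6, 7, 8, 9, 10, 11}, which is all 11 hosts.
No 4 of the 9 rules cover everything (all 126 combinations miss at least one host), so 5 is optimal.

5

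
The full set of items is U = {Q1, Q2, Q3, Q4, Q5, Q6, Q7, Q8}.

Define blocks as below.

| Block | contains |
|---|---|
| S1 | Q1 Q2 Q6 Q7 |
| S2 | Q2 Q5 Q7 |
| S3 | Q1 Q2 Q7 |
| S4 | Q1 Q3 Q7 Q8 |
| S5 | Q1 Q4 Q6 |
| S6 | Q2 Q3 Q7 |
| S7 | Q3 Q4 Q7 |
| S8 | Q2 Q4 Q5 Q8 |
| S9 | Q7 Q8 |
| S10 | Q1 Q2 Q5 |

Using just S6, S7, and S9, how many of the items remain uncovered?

3

Union of S6, S7, S9 = {Q2, Q3, Q4, Q7, Q8}.
Not covered: Q1, Q5, Q6 — 3 items.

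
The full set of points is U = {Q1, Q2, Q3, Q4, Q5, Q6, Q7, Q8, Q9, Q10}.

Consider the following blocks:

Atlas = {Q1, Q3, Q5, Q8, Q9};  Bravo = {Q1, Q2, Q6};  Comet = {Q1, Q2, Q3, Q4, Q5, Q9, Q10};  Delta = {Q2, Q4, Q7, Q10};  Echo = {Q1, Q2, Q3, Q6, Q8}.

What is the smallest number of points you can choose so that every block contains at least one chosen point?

Take H = {Q1, Q2}. Each listed block contains at least one of these, so H is a hitting set of size 2.
The blocks Atlas, Delta are pairwise disjoint, so any hitting set needs a separate point for each — at least 2. Hence 2 is optimal.

2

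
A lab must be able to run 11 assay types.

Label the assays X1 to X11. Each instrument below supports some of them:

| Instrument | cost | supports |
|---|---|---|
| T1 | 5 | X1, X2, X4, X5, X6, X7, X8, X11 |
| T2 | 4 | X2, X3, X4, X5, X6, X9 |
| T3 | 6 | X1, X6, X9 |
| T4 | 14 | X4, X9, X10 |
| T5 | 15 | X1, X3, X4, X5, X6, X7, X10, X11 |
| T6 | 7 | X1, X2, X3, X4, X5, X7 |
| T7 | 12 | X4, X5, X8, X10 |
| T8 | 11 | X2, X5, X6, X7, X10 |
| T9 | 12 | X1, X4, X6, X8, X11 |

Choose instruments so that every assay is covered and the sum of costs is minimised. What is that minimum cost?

20

T1, T2, T8 together cover every assay (T1 ∪ T2 ∪ T8 = {X1, X2, X3, X4, X5, X6, X7, X8, X9, X10, X11}); total cost 5 + 4 + 11 = 20.
No covering selection has total cost below 20.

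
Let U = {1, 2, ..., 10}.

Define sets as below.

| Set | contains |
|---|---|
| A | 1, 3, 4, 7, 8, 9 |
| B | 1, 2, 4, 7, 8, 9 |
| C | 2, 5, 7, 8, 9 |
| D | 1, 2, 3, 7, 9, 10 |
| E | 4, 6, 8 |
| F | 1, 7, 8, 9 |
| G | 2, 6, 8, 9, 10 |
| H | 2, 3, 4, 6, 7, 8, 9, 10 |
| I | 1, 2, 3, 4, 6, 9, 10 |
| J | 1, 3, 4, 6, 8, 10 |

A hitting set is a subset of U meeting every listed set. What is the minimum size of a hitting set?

2

T = {1, 8} meets every set (each contains at least one member of T), and |T| = 2.
The sets D, E are pairwise disjoint, so any hitting set needs a separate point for each — at least 2. Hence 2 is optimal.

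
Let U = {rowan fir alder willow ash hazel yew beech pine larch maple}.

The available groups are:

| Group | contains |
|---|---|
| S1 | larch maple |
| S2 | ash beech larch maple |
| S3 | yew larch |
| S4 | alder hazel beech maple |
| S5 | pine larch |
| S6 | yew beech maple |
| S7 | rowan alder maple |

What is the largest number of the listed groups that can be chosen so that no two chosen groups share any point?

2

S3, S7 are pairwise disjoint (S3={yew,larch}; S7={rowan,alder,maple}).
Every remaining group overlaps one of these, and no 3 of the listed groups are pairwise disjoint, so 2 is the maximum.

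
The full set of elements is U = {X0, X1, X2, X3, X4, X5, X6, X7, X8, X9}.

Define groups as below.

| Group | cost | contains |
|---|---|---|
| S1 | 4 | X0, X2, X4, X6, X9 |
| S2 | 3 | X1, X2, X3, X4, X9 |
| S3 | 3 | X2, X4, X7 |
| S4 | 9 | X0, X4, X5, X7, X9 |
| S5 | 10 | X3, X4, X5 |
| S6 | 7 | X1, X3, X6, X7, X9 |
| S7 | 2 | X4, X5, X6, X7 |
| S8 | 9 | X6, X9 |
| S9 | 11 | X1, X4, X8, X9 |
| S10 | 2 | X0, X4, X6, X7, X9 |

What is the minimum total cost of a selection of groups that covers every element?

S2, S7, S9, S10 together cover every element (S2 ∪ S7 ∪ S9 ∪ S10 = {X0, X1, X2, X3, X4, X5, X6, X7, X8, X9}); total cost 3 + 2 + 11 + 2 = 18.
No covering selection has total cost below 18.

18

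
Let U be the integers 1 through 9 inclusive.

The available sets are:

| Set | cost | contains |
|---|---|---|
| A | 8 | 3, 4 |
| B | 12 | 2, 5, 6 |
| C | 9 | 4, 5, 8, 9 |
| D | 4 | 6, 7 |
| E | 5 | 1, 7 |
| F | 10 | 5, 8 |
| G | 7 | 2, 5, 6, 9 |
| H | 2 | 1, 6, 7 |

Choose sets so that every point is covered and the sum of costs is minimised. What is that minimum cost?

A, C, G, H together cover every point (A ∪ C ∪ G ∪ H = {1, 2, 3, 4, 5, 6, 7, 8, 9}); total cost 8 + 9 + 7 + 2 = 26.
No covering selection has total cost below 26.

26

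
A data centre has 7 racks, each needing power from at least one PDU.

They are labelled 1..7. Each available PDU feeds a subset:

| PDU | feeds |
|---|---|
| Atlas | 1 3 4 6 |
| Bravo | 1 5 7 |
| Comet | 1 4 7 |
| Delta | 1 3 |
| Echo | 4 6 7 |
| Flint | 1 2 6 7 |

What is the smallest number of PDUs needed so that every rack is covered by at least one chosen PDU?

Take {Atlas, Bravo, Flint}. Their union is {1, 2, 3, 4, 5, 6, 7}, which is all 7 racks.
Only Flint contains 2, so Flint is forced; the remaining 3 racks need at least 2 more PDUs (each remaining PDU adds at most 2) — so at least 3 PDUs are needed, and 3 is optimal.

3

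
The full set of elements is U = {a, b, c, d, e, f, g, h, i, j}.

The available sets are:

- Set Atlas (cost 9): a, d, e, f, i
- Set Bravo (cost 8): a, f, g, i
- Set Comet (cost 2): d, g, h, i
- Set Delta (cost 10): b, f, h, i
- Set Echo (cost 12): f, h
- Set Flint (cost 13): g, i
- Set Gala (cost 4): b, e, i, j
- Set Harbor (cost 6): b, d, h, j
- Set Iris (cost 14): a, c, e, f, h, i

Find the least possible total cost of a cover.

Comet, Gala, Iris together cover every element (Comet ∪ Gala ∪ Iris = {a, b, c, d, e, f, g, h, i, j}); total cost 2 + 4 + 14 = 20.
The greedy pick Comet, Gala, Bravo, Iris costs 28; no covering selection beats 20.

20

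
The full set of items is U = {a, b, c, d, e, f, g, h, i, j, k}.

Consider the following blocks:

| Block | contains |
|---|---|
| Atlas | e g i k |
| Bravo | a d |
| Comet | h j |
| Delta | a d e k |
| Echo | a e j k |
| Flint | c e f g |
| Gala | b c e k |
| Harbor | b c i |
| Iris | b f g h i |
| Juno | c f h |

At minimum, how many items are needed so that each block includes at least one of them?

Take T = {b, d, e, h}. Each listed block contains at least one of these, so T is a hitting set of size 4.
No choice of 3 items meets every block, so 4 is the minimum.

4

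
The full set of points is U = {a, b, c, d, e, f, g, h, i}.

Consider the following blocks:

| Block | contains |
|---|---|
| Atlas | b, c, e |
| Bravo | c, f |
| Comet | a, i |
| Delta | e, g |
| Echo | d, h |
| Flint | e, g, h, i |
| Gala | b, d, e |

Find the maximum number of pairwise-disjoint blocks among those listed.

Bravo, Comet, Delta, Echo are pairwise disjoint (Bravo={c,f}; Comet={a,i}; Delta={e,g}; Echo={d,h}).
Every remaining block overlaps one of these, and no 5 of the listed blocks are pairwise disjoint, so 4 is the maximum.

4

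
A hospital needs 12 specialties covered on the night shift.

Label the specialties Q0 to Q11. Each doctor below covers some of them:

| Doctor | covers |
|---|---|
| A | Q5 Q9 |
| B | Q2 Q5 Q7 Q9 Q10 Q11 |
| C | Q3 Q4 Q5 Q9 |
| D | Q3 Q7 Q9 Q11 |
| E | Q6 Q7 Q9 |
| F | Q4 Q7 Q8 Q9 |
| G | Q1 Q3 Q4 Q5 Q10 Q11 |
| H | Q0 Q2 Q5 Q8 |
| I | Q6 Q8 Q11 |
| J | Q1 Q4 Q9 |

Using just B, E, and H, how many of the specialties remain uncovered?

Union of B, E, H = {Q0, Q2, Q5, Q6, Q7, Q8, Q9, Q10, Q11}.
Not covered: Q1, Q3, Q4 — 3 specialties.

3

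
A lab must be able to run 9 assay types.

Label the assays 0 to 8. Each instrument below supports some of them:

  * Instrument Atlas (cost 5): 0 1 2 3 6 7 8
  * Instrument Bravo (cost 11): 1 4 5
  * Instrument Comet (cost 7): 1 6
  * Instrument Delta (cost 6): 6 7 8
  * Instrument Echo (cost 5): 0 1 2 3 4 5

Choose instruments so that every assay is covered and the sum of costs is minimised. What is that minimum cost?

Atlas, Echo together cover every assay (Atlas ∪ Echo = {0, 1, 2, 3, 4, 5, 6, 7, 8}); total cost 5 + 5 = 10.
No covering selection has total cost below 10.

10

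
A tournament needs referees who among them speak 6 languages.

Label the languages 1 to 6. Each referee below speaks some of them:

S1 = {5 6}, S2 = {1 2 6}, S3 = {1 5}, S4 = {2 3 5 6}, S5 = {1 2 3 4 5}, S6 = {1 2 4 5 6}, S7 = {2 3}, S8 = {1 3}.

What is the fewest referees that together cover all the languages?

2

Take {S4, S5}. Their union is {1, 2, 3, 4, 5, 6}, which is all 6 languages.
No single referee has all 6 languages (the largest, S5, has 5), so 2 is optimal.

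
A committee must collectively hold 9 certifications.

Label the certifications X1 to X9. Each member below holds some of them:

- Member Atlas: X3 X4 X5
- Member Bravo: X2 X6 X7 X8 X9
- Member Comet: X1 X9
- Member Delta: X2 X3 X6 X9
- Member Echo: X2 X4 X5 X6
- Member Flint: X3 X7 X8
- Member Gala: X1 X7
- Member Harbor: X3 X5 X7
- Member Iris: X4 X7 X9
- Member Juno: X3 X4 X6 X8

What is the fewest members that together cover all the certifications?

3

Take {Atlas, Bravo, Comet}. Their union is {X1, X2, X3, X4, X5, X6, X7, X8, X9}, which is all 9 certifications.
No 2 of the 10 members cover everything (all 45 combinations miss at least one certification), so 3 is optimal.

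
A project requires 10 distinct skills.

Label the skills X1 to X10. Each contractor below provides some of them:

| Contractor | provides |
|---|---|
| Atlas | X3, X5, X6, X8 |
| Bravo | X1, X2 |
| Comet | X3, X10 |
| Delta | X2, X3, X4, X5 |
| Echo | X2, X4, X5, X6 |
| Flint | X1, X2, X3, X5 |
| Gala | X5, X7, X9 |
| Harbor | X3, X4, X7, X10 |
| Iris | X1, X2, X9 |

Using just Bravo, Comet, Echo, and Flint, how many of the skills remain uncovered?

3

Union of Bravo, Comet, Echo, Flint = {X1, X2, X3, X4, X5, X6, X10}.
Not covered: X7, X8, X9 — 3 skills.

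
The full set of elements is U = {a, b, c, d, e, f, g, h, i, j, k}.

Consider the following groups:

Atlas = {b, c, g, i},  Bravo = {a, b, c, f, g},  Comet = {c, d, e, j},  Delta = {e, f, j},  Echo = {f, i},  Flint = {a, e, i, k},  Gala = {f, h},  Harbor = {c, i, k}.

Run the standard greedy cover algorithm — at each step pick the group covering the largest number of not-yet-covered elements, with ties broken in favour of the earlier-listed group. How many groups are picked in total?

4

Greedy: pick Bravo (covers 5 new) → pick Comet (covers 3 new) → pick Flint (covers 2 new) → pick Gala (covers 1 new). Total picks: 4.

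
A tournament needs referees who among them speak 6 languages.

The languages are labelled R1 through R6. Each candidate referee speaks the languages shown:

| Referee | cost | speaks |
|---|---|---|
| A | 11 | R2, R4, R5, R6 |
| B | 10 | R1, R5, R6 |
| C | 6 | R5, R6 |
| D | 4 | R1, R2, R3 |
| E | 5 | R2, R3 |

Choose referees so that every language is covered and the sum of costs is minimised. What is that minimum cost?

A, D together cover every language (A ∪ D = {R1, R2, R3, R4, R5, R6}); total cost 11 + 4 = 15.
The greedy pick D, C, A costs 21; no covering selection beats 15.

15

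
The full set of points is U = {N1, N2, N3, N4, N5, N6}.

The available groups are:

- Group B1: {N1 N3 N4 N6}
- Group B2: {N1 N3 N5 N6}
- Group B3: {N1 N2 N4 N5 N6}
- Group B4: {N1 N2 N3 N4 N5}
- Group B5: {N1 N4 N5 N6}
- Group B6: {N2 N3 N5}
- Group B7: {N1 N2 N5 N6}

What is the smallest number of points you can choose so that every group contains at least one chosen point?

2

Take H = {N5, N6}. Each listed group contains at least one of these, so H is a hitting set of size 2.
No single point lies in every group, so at least 2 are needed and 2 is optimal.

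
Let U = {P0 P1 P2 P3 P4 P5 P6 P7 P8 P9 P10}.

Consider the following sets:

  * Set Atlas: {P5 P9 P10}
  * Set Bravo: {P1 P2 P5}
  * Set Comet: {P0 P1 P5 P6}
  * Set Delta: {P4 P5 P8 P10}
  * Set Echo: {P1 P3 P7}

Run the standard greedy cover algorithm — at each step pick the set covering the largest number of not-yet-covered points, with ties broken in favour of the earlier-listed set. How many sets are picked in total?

Greedy: pick Comet (covers 4 new) → pick Delta (covers 3 new) → pick Echo (covers 2 new) → pick Atlas (covers 1 new) → pick Bravo (covers 1 new). Total picks: 5.

5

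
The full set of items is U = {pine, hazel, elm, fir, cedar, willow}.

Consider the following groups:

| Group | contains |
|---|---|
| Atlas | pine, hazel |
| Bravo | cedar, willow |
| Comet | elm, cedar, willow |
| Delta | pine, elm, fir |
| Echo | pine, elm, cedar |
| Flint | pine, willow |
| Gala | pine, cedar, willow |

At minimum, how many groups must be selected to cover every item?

3

Take {Atlas, Delta, Gala}. Their union is {pine, hazel, elm, fir, cedar, willow}, which is all 6 items.
Only Atlas contains hazel, so Atlas is forced; the remaining 4 items need at least 2 more groups (each remaining group adds at most 3) — so at least 3 groups are needed, and 3 is optimal.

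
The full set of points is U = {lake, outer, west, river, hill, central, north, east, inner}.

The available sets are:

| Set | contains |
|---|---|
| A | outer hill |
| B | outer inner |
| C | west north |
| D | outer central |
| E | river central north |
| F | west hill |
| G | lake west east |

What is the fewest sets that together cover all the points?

A and B and E and G together: A ∪ B ∪ E ∪ G = {lake, outer, west, river, hill, central, north, east, inner} — every point is covered.
Only B contains inner, so B is forced; the remaining 7 points need at least 3 more sets (each remaining set adds at most 3) — so at least 4 sets are needed, and 4 is optimal.

4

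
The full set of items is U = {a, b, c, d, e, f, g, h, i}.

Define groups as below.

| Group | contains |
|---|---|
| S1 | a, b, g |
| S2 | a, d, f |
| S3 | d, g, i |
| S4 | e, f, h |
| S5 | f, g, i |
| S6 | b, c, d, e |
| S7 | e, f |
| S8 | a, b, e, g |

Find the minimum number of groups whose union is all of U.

4

S2 and S3 and S4 and S6 together: S2 ∪ S3 ∪ S4 ∪ S6 = {a, b, c, d, e, f, g, h, i} — every item is covered.
No 3 of the 8 groups cover everything (all 56 combinations miss at least one item), so 4 is optimal.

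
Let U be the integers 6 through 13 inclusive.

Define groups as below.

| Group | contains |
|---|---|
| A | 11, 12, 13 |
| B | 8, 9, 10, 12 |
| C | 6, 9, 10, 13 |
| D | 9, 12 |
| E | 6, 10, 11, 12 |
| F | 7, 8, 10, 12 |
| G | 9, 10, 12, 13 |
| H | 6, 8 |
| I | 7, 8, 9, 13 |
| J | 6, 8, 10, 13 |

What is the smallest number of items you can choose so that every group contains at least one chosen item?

3

The 3 items {6, 8, 12} hit every group.
No choice of 2 items meets every group, so 3 is the minimum.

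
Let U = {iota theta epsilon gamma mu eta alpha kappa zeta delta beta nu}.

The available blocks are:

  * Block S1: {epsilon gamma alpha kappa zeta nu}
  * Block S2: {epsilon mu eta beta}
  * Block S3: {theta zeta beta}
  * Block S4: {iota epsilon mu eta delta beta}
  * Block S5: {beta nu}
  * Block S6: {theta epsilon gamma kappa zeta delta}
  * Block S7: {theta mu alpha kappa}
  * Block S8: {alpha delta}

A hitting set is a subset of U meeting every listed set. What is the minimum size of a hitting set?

3

The 3 items {gamma, alpha, beta} hit every block.
No choice of 2 items meets every block, so 3 is the minimum.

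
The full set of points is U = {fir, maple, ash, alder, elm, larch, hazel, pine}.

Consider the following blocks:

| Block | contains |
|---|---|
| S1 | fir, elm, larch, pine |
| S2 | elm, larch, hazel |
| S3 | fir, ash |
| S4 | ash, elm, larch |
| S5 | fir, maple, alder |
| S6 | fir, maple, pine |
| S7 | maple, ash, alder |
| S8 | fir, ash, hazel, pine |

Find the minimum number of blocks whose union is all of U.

S2 and S5 and S8 together: S2 ∪ S5 ∪ S8 = {fir, maple, ash, alder, elm, larch, hazel, pine} — every point is covered.
No 2 of the 8 blocks cover everything (all 28 combinations miss at least one point), so 3 is optimal.

3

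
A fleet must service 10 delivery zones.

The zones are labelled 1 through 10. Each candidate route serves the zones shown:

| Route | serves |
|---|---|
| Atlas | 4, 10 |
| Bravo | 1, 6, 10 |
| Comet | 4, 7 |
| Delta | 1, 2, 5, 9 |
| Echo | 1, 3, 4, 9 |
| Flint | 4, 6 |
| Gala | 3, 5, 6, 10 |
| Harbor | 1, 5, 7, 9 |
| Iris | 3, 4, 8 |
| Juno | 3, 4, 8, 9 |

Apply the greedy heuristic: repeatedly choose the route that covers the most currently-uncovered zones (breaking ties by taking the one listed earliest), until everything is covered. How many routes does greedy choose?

4

Greedy: pick Delta (covers 4 new) → pick Gala (covers 3 new) → pick Comet (covers 2 new) → pick Iris (covers 1 new). Total picks: 4.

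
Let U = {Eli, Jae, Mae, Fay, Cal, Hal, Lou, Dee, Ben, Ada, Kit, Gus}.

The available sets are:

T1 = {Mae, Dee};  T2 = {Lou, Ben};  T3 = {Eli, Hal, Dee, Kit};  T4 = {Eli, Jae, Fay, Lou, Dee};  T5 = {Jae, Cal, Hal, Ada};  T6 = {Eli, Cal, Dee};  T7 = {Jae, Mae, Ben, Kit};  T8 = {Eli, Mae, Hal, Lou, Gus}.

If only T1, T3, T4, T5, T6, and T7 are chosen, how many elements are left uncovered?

1

Union of T1, T3, T4, T5, T6, T7 = {Eli, Jae, Mae, Fay, Cal, Hal, Lou, Dee, Ben, Ada, Kit}.
Not covered: Gus — 1 element.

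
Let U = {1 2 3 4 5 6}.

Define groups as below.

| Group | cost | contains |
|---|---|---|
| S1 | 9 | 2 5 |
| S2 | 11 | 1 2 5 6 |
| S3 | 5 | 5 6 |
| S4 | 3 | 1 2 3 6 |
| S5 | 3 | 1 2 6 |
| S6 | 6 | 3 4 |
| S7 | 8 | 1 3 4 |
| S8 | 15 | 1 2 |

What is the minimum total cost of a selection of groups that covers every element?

S3, S5, S6 together cover every element (S3 ∪ S5 ∪ S6 = {1, 2, 3, 4, 5, 6}); total cost 5 + 3 + 6 = 14.
No covering selection has total cost below 14.

14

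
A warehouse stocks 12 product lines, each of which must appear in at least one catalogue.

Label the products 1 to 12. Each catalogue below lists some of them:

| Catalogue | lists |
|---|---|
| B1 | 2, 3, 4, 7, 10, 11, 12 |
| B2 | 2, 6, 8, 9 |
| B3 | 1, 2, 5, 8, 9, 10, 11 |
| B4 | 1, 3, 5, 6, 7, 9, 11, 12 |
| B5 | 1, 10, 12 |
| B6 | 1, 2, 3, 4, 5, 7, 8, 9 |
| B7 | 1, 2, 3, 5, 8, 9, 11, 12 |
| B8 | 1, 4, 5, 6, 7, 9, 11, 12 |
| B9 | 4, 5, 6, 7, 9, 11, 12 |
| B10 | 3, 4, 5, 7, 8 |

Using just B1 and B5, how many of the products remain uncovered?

Union of B1, B5 = {1, 2, 3, 4, 7, 10, 11, 12}.
Not covered: 5, 6, 8, 9 — 4 products.

4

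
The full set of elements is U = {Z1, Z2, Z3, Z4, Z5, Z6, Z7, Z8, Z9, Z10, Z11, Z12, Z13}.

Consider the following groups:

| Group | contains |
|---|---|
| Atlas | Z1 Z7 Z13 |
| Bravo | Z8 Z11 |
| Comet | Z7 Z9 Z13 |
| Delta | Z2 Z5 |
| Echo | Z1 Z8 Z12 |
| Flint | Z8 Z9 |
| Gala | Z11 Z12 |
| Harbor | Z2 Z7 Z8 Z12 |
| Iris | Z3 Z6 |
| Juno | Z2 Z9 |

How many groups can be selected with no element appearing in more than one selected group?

5

Atlas, Delta, Flint, Gala, Iris are pairwise disjoint (Atlas={Z1,Z7,Z13}; Delta={Z2,Z5}; Flint={Z8,Z9}; Gala={Z11,Z12}; Iris={Z3,Z6}).
Every remaining group overlaps one of these, and no 6 of the listed groups are pairwise disjoint, so 5 is the maximum.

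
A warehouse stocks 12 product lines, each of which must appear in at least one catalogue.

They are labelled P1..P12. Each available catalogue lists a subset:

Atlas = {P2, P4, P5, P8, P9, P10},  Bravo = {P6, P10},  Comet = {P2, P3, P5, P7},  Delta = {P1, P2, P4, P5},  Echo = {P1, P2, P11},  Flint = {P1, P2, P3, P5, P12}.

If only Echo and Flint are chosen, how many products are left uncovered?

Union of Echo, Flint = {P1, P2, P3, P5, P11, P12}.
Not covered: P4, P6, P7, P8, P9, P10 — 6 products.

6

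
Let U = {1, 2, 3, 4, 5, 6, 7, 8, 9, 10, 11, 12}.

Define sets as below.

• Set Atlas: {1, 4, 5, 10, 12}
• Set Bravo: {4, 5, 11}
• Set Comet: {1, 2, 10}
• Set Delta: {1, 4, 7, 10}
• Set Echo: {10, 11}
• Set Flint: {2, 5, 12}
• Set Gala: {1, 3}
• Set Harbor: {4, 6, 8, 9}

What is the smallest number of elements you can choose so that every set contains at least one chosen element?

H = {1, 9, 11, 12} meets every set (each contains at least one member of H), and |H| = 4.
The sets Echo, Flint, Gala, Harbor are pairwise disjoint, so any hitting set needs a separate element for each — at least 4. Hence 4 is optimal.

4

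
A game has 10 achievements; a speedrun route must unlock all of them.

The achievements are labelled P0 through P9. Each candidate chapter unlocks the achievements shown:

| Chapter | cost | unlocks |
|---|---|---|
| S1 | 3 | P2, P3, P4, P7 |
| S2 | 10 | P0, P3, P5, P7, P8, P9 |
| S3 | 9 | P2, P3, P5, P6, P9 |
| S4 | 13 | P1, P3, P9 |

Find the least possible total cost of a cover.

35

S1, S2, S3, S4 together cover every achievement (S1 ∪ S2 ∪ S3 ∪ S4 = {P0, P1, P2, P3, P4, P5, P6, P7, P8, P9}); total cost 3 + 10 + 9 + 13 = 35.
No covering selection has total cost below 35.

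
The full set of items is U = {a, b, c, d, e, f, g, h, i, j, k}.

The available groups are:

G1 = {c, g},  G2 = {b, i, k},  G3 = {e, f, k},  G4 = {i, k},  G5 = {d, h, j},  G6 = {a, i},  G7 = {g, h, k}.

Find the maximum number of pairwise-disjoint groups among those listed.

4

G1, G3, G5, G6 are pairwise disjoint (G1={c,g}; G3={e,f,k}; G5={d,h,j}; G6={a,i}).
Every remaining group overlaps one of these, and no 5 of the listed groups are pairwise disjoint, so 4 is the maximum.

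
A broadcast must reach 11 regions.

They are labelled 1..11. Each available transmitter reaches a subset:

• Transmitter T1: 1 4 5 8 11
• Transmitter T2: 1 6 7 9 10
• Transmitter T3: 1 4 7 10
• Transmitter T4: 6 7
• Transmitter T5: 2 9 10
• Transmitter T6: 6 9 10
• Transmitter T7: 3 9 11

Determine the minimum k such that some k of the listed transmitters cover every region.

4

T1 and T2 and T5 and T7 together: T1 ∪ T2 ∪ T5 ∪ T7 = {1, 2, 3, 4, 5, 6, 7, 8, 9, 10, 11} — every region is covered.
No 3 of the 7 transmitters cover everything (all 35 combinations miss at least one region), so 4 is optimal.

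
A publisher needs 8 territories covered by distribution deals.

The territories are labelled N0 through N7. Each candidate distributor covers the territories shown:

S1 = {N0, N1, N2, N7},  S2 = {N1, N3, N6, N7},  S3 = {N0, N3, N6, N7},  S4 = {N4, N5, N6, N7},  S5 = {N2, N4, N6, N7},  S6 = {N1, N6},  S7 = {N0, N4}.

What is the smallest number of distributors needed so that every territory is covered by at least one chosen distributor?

S1 and S3 and S4 together: S1 ∪ S3 ∪ S4 = {N0, N1, N2, N3, N4, N5, N6, N7} — every territory is covered.
Only S4 contains N5, so S4 is forced; the remaining 4 territories need at least 2 more distributors (each remaining distributor adds at most 3) — so at least 3 distributors are needed, and 3 is optimal.

3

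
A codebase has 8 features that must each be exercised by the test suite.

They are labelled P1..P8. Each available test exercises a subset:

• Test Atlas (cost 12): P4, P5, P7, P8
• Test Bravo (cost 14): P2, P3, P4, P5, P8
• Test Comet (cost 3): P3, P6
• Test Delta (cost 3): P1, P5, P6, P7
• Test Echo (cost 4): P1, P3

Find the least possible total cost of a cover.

17

Bravo, Delta together cover every feature (Bravo ∪ Delta = {P1, P2, P3, P4, P5, P6, P7, P8}); total cost 14 + 3 = 17.
The greedy pick Delta, Comet, Bravo costs 20; no covering selection beats 17.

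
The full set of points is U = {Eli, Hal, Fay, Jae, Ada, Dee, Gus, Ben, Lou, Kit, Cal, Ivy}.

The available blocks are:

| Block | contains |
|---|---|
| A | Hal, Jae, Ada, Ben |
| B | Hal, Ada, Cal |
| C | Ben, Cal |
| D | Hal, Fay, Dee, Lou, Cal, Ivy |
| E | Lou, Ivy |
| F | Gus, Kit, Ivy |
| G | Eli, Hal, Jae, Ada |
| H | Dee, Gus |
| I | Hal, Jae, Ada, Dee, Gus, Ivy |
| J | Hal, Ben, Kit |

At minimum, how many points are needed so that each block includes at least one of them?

Take T = {Ada, Dee, Ben, Ivy}. Each listed block contains at least one of these, so T is a hitting set of size 4.
The blocks C, E, G, H are pairwise disjoint, so any hitting set needs a separate point for each — at least 4. Hence 4 is optimal.

4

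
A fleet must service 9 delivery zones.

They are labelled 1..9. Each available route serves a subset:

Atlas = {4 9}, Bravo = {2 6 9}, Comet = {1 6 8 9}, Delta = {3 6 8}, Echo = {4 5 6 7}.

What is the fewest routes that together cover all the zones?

Take {Bravo, Comet, Delta, Echo}. Their union is {1, 2, 3, 4, 5, 6, 7, 8, 9}, which is all 9 zones.
No 3 of the 5 routes cover everything (all 10 combinations miss at least one zone), so 4 is optimal.

4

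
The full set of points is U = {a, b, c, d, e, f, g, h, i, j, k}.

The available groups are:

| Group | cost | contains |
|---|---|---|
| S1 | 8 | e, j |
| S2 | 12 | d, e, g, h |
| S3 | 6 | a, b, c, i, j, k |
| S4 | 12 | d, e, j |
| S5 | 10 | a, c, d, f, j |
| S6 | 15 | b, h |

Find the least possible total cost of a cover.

28

S2, S3, S5 together cover every point (S2 ∪ S3 ∪ S5 = {a, b, c, d, e, f, g, h, i, j, k}); total cost 12 + 6 + 10 = 28.
No covering selection has total cost below 28.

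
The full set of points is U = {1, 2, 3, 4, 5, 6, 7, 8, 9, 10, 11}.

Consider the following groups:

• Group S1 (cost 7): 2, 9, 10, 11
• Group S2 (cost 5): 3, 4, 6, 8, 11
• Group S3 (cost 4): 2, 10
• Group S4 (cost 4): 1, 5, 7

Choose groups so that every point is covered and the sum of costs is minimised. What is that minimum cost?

S1, S2, S4 together cover every point (S1 ∪ S2 ∪ S4 = {1, 2, 3, 4, 5, 6, 7, 8, 9, 10, 11}); total cost 7 + 5 + 4 = 16.
The greedy pick S2, S4, S3, S1 costs 20; no covering selection beats 16.

16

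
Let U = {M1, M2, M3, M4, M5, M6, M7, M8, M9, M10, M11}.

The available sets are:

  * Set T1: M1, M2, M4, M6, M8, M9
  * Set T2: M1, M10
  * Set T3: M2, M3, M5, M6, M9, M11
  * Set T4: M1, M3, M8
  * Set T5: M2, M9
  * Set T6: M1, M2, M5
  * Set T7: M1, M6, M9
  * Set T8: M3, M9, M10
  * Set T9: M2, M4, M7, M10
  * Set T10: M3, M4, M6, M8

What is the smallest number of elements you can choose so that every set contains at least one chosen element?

3

Take H = {M1, M4, M9}. Each listed set contains at least one of these, so H is a hitting set of size 3.
The sets T2, T5, T10 are pairwise disjoint, so any hitting set needs a separate element for each — at least 3. Hence 3 is optimal.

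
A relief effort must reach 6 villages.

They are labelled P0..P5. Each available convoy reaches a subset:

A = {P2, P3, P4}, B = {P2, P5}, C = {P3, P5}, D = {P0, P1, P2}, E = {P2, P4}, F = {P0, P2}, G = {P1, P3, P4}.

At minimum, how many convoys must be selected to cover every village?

3

Take {C, D, E}. Their union is {P0, P1, P2, P3, P4, P5}, which is all 6 villages.
No 2 of the 7 convoys cover everything (all 21 combinations miss at least one village), so 3 is optimal.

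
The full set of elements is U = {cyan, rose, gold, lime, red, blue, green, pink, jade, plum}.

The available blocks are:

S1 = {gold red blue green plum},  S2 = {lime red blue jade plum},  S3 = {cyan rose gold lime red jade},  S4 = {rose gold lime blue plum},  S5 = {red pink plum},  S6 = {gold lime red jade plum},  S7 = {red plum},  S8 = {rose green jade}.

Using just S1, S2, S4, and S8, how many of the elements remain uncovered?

Union of S1, S2, S4, S8 = {rose, gold, lime, red, blue, green, jade, plum}.
Not covered: cyan, pink — 2 elements.

2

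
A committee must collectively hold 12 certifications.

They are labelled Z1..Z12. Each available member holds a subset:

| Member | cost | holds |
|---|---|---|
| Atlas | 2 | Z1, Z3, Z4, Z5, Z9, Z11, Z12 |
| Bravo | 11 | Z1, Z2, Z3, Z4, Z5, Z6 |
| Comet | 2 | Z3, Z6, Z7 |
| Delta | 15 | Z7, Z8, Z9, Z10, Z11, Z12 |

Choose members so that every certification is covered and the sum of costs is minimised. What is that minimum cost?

Bravo, Delta together cover every certification (Bravo ∪ Delta = {Z1, Z2, Z3, Z4, Z5, Z6, Z7, Z8, Z9, Z10, Z11, Z12}); total cost 11 + 15 = 26.
The greedy pick Atlas, Comet, Delta, Bravo costs 30; no covering selection beats 26.

26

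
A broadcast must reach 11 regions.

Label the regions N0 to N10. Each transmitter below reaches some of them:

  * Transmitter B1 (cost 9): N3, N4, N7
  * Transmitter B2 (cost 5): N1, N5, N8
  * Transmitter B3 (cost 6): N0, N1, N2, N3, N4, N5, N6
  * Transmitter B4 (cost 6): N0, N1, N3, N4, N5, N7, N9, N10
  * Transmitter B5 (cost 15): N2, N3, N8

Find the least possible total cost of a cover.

17

B2, B3, B4 together cover every region (B2 ∪ B3 ∪ B4 = {N0, N1, N2, N3, N4, N5, N6, N7, N8, N9, N10}); total cost 5 + 6 + 6 = 17.
No covering selection has total cost below 17.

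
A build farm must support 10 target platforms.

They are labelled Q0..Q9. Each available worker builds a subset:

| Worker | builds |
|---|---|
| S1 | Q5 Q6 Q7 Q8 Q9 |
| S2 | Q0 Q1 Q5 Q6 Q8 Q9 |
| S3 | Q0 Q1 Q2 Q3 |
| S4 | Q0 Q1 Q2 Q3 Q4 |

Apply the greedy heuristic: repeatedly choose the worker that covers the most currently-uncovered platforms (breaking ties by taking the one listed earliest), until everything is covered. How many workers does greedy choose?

3

Greedy: pick S2 (covers 6 new) → pick S4 (covers 3 new) → pick S1 (covers 1 new). Total picks: 3.
(The true minimum cover uses only 2 workers, so greedy is not optimal here.)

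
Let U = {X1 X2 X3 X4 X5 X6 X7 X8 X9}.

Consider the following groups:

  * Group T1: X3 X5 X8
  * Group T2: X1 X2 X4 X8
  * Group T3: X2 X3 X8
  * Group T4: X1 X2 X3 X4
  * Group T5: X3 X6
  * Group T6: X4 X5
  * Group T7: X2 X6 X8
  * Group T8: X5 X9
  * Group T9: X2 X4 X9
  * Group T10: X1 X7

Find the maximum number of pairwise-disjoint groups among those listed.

3

T5, T9, T10 are pairwise disjoint (T5={X3,X6}; T9={X2,X4,X9}; T10={X1,X7}).
Every remaining group overlaps one of these, and no 4 of the listed groups are pairwise disjoint, so 3 is the maximum.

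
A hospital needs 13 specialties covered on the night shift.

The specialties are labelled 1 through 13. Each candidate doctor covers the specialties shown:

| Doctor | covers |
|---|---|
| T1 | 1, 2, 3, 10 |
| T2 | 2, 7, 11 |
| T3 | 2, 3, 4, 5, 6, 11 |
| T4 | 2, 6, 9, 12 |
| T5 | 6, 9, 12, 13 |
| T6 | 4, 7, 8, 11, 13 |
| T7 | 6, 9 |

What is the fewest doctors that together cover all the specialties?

4

Take {T1, T3, T5, T6}. Their union is {1, 2, 3, 4, 5, 6, 7, 8, 9, 10, 11, 12, 13}, which is all 13 specialties.
Only T3 contains 5, so T3 is forced; the remaining 7 specialties need at least 3 more doctors (each remaining doctor adds at most 3) — so at least 4 doctors are needed, and 4 is optimal.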